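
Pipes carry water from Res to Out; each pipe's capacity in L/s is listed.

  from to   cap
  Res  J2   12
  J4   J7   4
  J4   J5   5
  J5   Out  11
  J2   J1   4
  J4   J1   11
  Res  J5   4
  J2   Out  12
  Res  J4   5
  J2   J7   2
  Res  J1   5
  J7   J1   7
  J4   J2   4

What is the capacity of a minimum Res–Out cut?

Augment Res→J2→Out: bottleneck 12, flow now 12.
Augment Res→J5→Out: bottleneck 4, flow now 16.
Augment Res→J4→J5→Out: bottleneck 5, flow now 21.
No augmenting path remains; maximum flow = 21.
By max-flow min-cut, the minimum cut capacity equals the max flow.
In the residual graph, reachable from Res: {Res, J1}.
Min-cut edges: Res→J4 (5), Res→J2 (12), Res→J5 (4); capacity 5 + 12 + 4 = 21.

21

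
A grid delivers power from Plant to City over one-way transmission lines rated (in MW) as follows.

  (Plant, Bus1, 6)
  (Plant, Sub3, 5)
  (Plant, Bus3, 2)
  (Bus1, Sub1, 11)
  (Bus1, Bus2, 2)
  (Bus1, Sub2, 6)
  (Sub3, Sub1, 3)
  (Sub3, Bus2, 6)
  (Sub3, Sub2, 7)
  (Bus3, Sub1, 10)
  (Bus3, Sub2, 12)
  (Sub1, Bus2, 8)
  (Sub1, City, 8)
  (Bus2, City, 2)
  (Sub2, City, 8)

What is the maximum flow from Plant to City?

13

Augment Plant→Bus1→Sub1→City: bottleneck 6, flow now 6.
Augment Plant→Sub3→Sub1→City: bottleneck 2, flow now 8.
Augment Plant→Sub3→Bus2→City: bottleneck 2, flow now 10.
Augment Plant→Sub3→Sub2→City: bottleneck 1, flow now 11.
Augment Plant→Bus3→Sub2→City: bottleneck 2, flow now 13.
No augmenting path remains; maximum flow = 13.
In the residual graph, reachable from Plant: {Plant}.
Min-cut edges: Plant→Bus1 (6), Plant→Sub3 (5), Plant→Bus3 (2); capacity 6 + 5 + 2 = 13.
This cut is saturated, so no flow can exceed 13.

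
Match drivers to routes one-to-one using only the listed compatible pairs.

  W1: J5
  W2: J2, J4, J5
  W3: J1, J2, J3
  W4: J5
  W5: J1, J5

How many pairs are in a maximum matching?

4

Unit-capacity flow: source→left, listed edges, right→sink; max matching = max flow.
Augmenting path W1→J5 (+1); matched 1.
Augmenting path W2→J2 (+1); matched 2.
Augmenting path W3→J1 (+1); matched 3.
Augmenting path W5→J1→W3→J3 (+1); matched 4.
No augmenting path remains; maximum matching = 4.
König certificate: {W2, W3, W5, J5} is a vertex cover of size 4 (every listed pair touches it), so no matching can be larger.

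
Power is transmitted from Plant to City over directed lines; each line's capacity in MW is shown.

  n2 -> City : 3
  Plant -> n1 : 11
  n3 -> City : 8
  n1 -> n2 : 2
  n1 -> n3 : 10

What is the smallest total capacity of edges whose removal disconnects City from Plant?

10

Augment Plant→n1→n2→City: bottleneck 2, flow now 2.
Augment Plant→n1→n3→City: bottleneck 8, flow now 10.
No augmenting path remains; maximum flow = 10.
By max-flow min-cut, the minimum cut capacity equals the max flow.
In the residual graph, reachable from Plant: {Plant, n1, n3}.
Min-cut edges: n1→n2 (2), n3→City (8); capacity 2 + 8 = 10.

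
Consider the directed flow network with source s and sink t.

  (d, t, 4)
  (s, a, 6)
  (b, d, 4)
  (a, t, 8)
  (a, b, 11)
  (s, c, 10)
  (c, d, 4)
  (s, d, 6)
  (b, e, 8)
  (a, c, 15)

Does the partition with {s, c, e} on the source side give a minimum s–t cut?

No — its capacity is 16, but the minimum cut has capacity 10.

Given cut capacity: 6 + 6 + 4 = 16.
Augment s→a→t: bottleneck 6, flow now 6.
Augment s→d→t: bottleneck 4, flow now 10.
No augmenting path remains; maximum flow = 10.
In the residual graph, reachable from s: {s, c, d}.
Min-cut edges: s→a (6), d→t (4); capacity 6 + 4 = 10.
Cut capacity 16 exceeds the max flow 10, so it is not minimum.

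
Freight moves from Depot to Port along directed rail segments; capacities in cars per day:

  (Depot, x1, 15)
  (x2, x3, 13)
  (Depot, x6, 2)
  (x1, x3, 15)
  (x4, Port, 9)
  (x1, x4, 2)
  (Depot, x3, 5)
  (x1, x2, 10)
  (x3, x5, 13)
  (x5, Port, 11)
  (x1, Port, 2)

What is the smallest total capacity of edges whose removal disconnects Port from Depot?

Augment Depot→x1→Port: bottleneck 2, flow now 2.
Augment Depot→x1→x4→Port: bottleneck 2, flow now 4.
Augment Depot→x3→x5→Port: bottleneck 5, flow now 9.
Augment Depot→x1→x3→x5→Port: bottleneck 6, flow now 15.
No augmenting path remains; maximum flow = 15.
By max-flow min-cut, the minimum cut capacity equals the max flow.
In the residual graph, reachable from Depot: {Depot, x1, x2, x3, x5, x6}.
Min-cut edges: x1→x4 (2), x1→Port (2), x5→Port (11); capacity 2 + 2 + 11 = 15.

15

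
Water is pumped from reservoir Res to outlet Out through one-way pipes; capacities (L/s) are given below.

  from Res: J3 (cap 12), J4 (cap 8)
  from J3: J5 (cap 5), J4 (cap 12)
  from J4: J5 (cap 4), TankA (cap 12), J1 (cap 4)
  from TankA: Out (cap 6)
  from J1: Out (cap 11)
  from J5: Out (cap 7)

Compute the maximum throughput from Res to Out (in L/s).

17

Augment Res→J3→J5→Out: bottleneck 5, flow now 5.
Augment Res→J4→TankA→Out: bottleneck 6, flow now 11.
Augment Res→J4→J1→Out: bottleneck 2, flow now 13.
Augment Res→J3→J4→J1→Out: bottleneck 2, flow now 15.
Augment Res→J3→J4→J5→Out: bottleneck 2, flow now 17.
No augmenting path remains; maximum flow = 17.
In the residual graph, reachable from Res: {Res, J3, J4, TankA, J5}.
Min-cut edges: J4→J1 (4), TankA→Out (6), J5→Out (7); capacity 4 + 6 + 7 = 17.
This cut is saturated, so no flow can exceed 17.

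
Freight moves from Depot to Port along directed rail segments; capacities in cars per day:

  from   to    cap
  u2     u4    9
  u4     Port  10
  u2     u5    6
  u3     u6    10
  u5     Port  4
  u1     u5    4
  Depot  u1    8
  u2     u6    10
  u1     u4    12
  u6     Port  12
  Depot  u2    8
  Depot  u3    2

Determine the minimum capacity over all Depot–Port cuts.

18

Augment Depot→u1→u4→Port: bottleneck 8, flow now 8.
Augment Depot→u2→u4→Port: bottleneck 2, flow now 10.
Augment Depot→u2→u5→Port: bottleneck 4, flow now 14.
Augment Depot→u2→u6→Port: bottleneck 2, flow now 16.
Augment Depot→u3→u6→Port: bottleneck 2, flow now 18.
No augmenting path remains; maximum flow = 18.
By max-flow min-cut, the minimum cut capacity equals the max flow.
In the residual graph, reachable from Depot: {Depot}.
Min-cut edges: Depot→u1 (8), Depot→u2 (8), Depot→u3 (2); capacity 8 + 8 + 2 = 18.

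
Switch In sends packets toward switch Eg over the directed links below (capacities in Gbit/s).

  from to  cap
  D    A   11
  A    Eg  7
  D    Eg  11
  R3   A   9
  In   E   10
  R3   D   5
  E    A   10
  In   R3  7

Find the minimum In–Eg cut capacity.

12

Augment In→R3→D→Eg: bottleneck 5, flow now 5.
Augment In→R3→A→Eg: bottleneck 2, flow now 7.
Augment In→E→A→Eg: bottleneck 5, flow now 12.
No augmenting path remains; maximum flow = 12.
By max-flow min-cut, the minimum cut capacity equals the max flow.
In the residual graph, reachable from In: {In, R3, E, A}.
Min-cut edges: R3→D (5), A→Eg (7); capacity 5 + 7 = 12.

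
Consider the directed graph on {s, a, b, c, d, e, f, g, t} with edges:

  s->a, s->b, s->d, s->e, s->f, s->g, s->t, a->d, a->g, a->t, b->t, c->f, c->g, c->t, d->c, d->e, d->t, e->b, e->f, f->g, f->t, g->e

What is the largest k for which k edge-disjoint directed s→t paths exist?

5

Assign every edge capacity 1; by Menger, the answer equals the max flow.
Path s→t (+1); total 1.
Path s→a→t (+1); total 2.
Path s→b→t (+1); total 3.
Path s→d→t (+1); total 4.
Path s→f→t (+1); total 5.
No residual s→t path; max flow = 5.
Certifying cut of size 5: {b→t, f→t, s→a, s→d, s→t}.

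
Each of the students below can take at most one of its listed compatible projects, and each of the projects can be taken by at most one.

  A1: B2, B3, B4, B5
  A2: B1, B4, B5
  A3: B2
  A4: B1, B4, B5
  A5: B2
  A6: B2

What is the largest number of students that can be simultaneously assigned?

Unit-capacity flow: source→left, listed edges, right→sink; max matching = max flow.
Augmenting path A1→B2 (+1); matched 1.
Augmenting path A2→B1 (+1); matched 2.
Augmenting path A4→B4 (+1); matched 3.
Augmenting path A3→B2→A1→B3 (+1); matched 4.
No augmenting path remains; maximum matching = 4.
König certificate: {A1, A2, A4, B2} is a vertex cover of size 4 (every listed pair touches it), so no matching can be larger.

4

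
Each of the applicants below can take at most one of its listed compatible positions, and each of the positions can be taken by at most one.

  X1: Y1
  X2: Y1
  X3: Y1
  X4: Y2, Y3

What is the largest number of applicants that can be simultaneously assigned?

2

Unit-capacity flow: source→left, listed edges, right→sink; max matching = max flow.
Augmenting path X1→Y1 (+1); matched 1.
Augmenting path X4→Y2 (+1); matched 2.
No augmenting path remains; maximum matching = 2.
König certificate: {X4, Y1} is a vertex cover of size 2 (every listed pair touches it), so no matching can be larger.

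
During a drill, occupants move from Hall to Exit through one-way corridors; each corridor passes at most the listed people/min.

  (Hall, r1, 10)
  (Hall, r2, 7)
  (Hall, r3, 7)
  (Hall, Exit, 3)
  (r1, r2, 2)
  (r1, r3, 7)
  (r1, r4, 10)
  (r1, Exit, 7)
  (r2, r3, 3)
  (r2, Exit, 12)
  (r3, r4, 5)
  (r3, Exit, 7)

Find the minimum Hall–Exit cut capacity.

Augment Hall→Exit: bottleneck 3, flow now 3.
Augment Hall→r1→Exit: bottleneck 7, flow now 10.
Augment Hall→r2→Exit: bottleneck 7, flow now 17.
Augment Hall→r3→Exit: bottleneck 7, flow now 24.
Augment Hall→r1→r2→Exit: bottleneck 2, flow now 26.
No augmenting path remains; maximum flow = 26.
By max-flow min-cut, the minimum cut capacity equals the max flow.
In the residual graph, reachable from Hall: {Hall, r1, r3, r4}.
Min-cut edges: Hall→r2 (7), Hall→Exit (3), r1→r2 (2), r1→Exit (7), r3→Exit (7); capacity 7 + 3 + 2 + 7 + 7 = 26.

26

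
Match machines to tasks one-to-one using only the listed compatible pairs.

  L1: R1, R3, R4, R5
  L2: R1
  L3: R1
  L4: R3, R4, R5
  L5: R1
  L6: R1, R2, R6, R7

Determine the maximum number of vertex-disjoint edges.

Unit-capacity flow: source→left, listed edges, right→sink; max matching = max flow.
Augmenting path L1→R1 (+1); matched 1.
Augmenting path L4→R3 (+1); matched 2.
Augmenting path L6→R2 (+1); matched 3.
Augmenting path L2→R1→L1→R4 (+1); matched 4.
No augmenting path remains; maximum matching = 4.
König certificate: {L1, L4, L6, R1} is a vertex cover of size 4 (every listed pair touches it), so no matching can be larger.

4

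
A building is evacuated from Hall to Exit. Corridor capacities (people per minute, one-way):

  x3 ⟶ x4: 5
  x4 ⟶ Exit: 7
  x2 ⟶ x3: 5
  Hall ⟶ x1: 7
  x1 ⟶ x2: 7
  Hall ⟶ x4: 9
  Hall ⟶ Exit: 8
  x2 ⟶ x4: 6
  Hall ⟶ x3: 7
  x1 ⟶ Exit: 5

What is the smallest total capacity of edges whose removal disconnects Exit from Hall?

Augment Hall→Exit: bottleneck 8, flow now 8.
Augment Hall→x1→Exit: bottleneck 5, flow now 13.
Augment Hall→x4→Exit: bottleneck 7, flow now 20.
No augmenting path remains; maximum flow = 20.
By max-flow min-cut, the minimum cut capacity equals the max flow.
In the residual graph, reachable from Hall: {Hall, x1, x2, x3, x4}.
Min-cut edges: Hall→Exit (8), x1→Exit (5), x4→Exit (7); capacity 8 + 5 + 7 = 20.

20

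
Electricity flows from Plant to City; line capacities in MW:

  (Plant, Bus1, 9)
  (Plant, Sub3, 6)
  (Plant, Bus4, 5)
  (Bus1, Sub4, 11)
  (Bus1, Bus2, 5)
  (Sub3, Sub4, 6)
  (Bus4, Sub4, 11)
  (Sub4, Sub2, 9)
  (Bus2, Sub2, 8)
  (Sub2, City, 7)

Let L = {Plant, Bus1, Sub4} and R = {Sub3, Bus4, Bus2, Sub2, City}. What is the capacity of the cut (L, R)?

Edges leaving {Plant, Bus1, Sub4}: Plant→Sub3 (6), Plant→Bus4 (5), Bus1→Bus2 (5), Sub4→Sub2 (9).
Cut capacity = 6 + 5 + 5 + 9 = 25.

25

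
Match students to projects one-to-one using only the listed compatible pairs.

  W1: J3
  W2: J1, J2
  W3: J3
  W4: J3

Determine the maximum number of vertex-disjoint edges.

2

Unit-capacity flow: source→left, listed edges, right→sink; max matching = max flow.
Augmenting path W1→J3 (+1); matched 1.
Augmenting path W2→J1 (+1); matched 2.
No augmenting path remains; maximum matching = 2.
König certificate: {W2, J3} is a vertex cover of size 2 (every listed pair touches it), so no matching can be larger.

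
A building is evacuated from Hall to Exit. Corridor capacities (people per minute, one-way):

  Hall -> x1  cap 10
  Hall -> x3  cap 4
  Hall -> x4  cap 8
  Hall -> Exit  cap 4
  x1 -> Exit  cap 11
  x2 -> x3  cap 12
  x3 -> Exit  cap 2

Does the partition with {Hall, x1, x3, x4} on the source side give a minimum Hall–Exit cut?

Given cut capacity: 4 + 11 + 2 = 17.
Augment Hall→Exit: bottleneck 4, flow now 4.
Augment Hall→x1→Exit: bottleneck 10, flow now 14.
Augment Hall→x3→Exit: bottleneck 2, flow now 16.
No augmenting path remains; maximum flow = 16.
In the residual graph, reachable from Hall: {Hall, x3, x4}.
Min-cut edges: Hall→x1 (10), Hall→Exit (4), x3→Exit (2); capacity 10 + 4 + 2 = 16.
Cut capacity 17 exceeds the max flow 16, so it is not minimum.

No — its capacity is 17, but the minimum cut has capacity 16.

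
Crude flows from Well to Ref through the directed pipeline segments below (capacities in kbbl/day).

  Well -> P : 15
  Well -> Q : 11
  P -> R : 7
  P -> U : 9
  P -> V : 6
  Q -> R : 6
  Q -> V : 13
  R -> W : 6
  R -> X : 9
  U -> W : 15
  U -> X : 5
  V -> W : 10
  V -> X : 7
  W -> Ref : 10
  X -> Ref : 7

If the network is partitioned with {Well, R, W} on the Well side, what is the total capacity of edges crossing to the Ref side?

Edges leaving {Well, R, W}: Well→P (15), Well→Q (11), R→X (9), W→Ref (10).
Cut capacity = 15 + 11 + 9 + 10 = 45.

45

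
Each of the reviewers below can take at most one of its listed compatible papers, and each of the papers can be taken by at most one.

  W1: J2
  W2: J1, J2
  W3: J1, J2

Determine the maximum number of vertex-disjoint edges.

2

Unit-capacity flow: source→left, listed edges, right→sink; max matching = max flow.
Augmenting path W1→J2 (+1); matched 1.
Augmenting path W2→J1 (+1); matched 2.
No augmenting path remains; maximum matching = 2.
König certificate: {J1, J2} is a vertex cover of size 2 (every listed pair touches it), so no matching can be larger.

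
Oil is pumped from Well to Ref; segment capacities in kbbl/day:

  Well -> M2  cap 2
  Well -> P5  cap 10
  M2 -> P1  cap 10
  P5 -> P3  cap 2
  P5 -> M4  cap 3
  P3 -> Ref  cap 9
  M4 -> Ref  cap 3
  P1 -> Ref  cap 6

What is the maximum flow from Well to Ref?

Augment Well→M2→P1→Ref: bottleneck 2, flow now 2.
Augment Well→P5→P3→Ref: bottleneck 2, flow now 4.
Augment Well→P5→M4→Ref: bottleneck 3, flow now 7.
No augmenting path remains; maximum flow = 7.
In the residual graph, reachable from Well: {Well, P5}.
Min-cut edges: Well→M2 (2), P5→P3 (2), P5→M4 (3); capacity 2 + 2 + 3 = 7.
This cut is saturated, so no flow can exceed 7.

7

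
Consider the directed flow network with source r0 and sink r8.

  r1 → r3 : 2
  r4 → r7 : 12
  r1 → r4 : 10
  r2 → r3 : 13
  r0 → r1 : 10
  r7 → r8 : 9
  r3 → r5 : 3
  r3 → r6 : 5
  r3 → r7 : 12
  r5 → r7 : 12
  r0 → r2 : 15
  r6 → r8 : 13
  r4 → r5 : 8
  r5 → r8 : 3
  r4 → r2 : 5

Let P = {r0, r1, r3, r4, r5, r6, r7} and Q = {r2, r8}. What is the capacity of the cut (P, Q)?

45

Edges leaving {r0, r1, r3, r4, r5, r6, r7}: r0→r2 (15), r4→r2 (5), r5→r8 (3), r6→r8 (13), r7→r8 (9).
Cut capacity = 15 + 5 + 3 + 13 + 9 = 45.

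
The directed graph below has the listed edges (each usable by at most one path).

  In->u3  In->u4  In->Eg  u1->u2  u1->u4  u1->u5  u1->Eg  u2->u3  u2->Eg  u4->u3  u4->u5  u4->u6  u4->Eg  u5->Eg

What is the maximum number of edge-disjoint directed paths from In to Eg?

Assign every edge capacity 1; by Menger, the answer equals the max flow.
Path In→Eg (+1); total 1.
Path In→u4→Eg (+1); total 2.
No residual In→Eg path; max flow = 2.
Certifying cut of size 2: {In→Eg, In→u4}.

2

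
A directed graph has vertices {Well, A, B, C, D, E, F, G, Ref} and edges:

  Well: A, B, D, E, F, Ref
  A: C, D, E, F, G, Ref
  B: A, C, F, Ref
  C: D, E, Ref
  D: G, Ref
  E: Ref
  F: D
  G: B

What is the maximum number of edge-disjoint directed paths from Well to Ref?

Assign every edge capacity 1; by Menger, the answer equals the max flow.
Path Well→Ref (+1); total 1.
Path Well→A→Ref (+1); total 2.
Path Well→B→Ref (+1); total 3.
Path Well→D→Ref (+1); total 4.
Path Well→E→Ref (+1); total 5.
Path Well→F→D→G→B→C→Ref (+1); total 6.
No residual Well→Ref path; max flow = 6.
Certifying cut of size 6: {Well→A, Well→B, Well→D, Well→E, Well→F, Well→Ref}.

6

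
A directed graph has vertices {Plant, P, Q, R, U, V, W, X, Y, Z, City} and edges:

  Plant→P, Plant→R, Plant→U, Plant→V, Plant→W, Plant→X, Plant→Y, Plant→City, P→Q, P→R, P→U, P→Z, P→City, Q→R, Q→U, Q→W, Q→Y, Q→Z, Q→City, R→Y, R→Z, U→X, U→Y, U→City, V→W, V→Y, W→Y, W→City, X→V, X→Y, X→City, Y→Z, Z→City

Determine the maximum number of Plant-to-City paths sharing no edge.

Assign every edge capacity 1; by Menger, the answer equals the max flow.
Path Plant→City (+1); total 1.
Path Plant→P→City (+1); total 2.
Path Plant→U→City (+1); total 3.
Path Plant→W→City (+1); total 4.
Path Plant→X→City (+1); total 5.
Path Plant→R→Z→City (+1); total 6.
No residual Plant→City path; max flow = 6.
Certifying cut of size 6: {Plant→City, Plant→P, Plant→U, Plant→X, W→City, Z→City}.

6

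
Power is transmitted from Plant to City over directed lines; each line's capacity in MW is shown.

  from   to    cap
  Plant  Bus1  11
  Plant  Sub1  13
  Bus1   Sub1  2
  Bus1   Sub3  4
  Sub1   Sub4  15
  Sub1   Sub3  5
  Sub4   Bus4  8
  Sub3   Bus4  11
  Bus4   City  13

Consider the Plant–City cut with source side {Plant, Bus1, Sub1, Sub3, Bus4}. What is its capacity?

28

Edges leaving {Plant, Bus1, Sub1, Sub3, Bus4}: Sub1→Sub4 (15), Bus4→City (13).
Cut capacity = 15 + 13 = 28.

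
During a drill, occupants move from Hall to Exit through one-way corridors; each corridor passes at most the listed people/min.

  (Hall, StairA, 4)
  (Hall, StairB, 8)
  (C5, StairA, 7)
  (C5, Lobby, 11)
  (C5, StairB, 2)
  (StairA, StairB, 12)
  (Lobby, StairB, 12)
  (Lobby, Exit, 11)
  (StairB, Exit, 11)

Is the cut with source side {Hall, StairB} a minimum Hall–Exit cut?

No — its capacity is 15, but the minimum cut has capacity 11.

Given cut capacity: 4 + 11 = 15.
Augment Hall→StairB→Exit: bottleneck 8, flow now 8.
Augment Hall→StairA→StairB→Exit: bottleneck 3, flow now 11.
No augmenting path remains; maximum flow = 11.
In the residual graph, reachable from Hall: {Hall, StairA, StairB}.
Min-cut edges: StairB→Exit (11); capacity 11 = 11.
Cut capacity 15 exceeds the max flow 11, so it is not minimum.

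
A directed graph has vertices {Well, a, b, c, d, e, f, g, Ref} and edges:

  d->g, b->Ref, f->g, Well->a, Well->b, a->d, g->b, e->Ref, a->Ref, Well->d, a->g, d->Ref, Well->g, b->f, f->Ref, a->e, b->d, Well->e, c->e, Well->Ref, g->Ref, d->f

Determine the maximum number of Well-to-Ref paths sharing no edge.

Assign every edge capacity 1; by Menger, the answer equals the max flow.
Path Well→Ref (+1); total 1.
Path Well→a→Ref (+1); total 2.
Path Well→b→Ref (+1); total 3.
Path Well→d→Ref (+1); total 4.
Path Well→e→Ref (+1); total 5.
Path Well→g→Ref (+1); total 6.
No residual Well→Ref path; max flow = 6.
Certifying cut of size 6: {Well→Ref, Well→a, Well→b, Well→d, Well→e, Well→g}.

6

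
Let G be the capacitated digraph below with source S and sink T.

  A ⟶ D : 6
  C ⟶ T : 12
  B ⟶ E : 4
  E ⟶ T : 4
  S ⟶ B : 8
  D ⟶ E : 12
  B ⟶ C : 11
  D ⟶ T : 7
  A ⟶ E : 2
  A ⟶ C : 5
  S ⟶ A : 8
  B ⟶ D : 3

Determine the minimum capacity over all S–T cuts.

Augment S→A→C→T: bottleneck 5, flow now 5.
Augment S→A→D→T: bottleneck 3, flow now 8.
Augment S→B→C→T: bottleneck 7, flow now 15.
Augment S→B→D→T: bottleneck 1, flow now 16.
No augmenting path remains; maximum flow = 16.
By max-flow min-cut, the minimum cut capacity equals the max flow.
In the residual graph, reachable from S: {S}.
Min-cut edges: S→A (8), S→B (8); capacity 8 + 8 = 16.

16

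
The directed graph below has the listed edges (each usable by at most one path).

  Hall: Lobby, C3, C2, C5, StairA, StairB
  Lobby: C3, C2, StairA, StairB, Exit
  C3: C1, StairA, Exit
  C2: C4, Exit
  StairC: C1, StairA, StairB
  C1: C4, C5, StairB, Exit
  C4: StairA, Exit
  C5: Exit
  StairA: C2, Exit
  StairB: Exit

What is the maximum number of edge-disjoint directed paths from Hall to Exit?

Assign every edge capacity 1; by Menger, the answer equals the max flow.
Path Hall→Lobby→Exit (+1); total 1.
Path Hall→C3→Exit (+1); total 2.
Path Hall→C2→Exit (+1); total 3.
Path Hall→C5→Exit (+1); total 4.
Path Hall→StairA→Exit (+1); total 5.
Path Hall→StairB→Exit (+1); total 6.
No residual Hall→Exit path; max flow = 6.
Certifying cut of size 6: {Hall→C2, Hall→C3, Hall→C5, Hall→Lobby, Hall→StairA, Hall→StairB}.

6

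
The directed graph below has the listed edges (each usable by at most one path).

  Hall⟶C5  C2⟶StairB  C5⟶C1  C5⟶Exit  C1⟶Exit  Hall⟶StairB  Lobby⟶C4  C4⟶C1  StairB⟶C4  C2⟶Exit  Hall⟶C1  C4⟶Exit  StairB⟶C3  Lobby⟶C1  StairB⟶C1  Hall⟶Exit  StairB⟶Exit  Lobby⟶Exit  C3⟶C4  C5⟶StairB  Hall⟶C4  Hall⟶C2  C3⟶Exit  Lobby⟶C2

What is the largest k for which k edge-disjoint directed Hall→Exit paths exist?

6

Assign every edge capacity 1; by Menger, the answer equals the max flow.
Path Hall→Exit (+1); total 1.
Path Hall→StairB→Exit (+1); total 2.
Path Hall→C2→Exit (+1); total 3.
Path Hall→C5→Exit (+1); total 4.
Path Hall→C4→Exit (+1); total 5.
Path Hall→C1→Exit (+1); total 6.
No residual Hall→Exit path; max flow = 6.
Certifying cut of size 6: {Hall→C1, Hall→C2, Hall→C4, Hall→C5, Hall→Exit, Hall→StairB}.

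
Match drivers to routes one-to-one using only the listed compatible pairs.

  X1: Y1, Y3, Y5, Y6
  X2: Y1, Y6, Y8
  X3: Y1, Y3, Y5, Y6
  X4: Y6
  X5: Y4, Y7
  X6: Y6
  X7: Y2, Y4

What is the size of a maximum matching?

6

Unit-capacity flow: source→left, listed edges, right→sink; max matching = max flow.
Augmenting path X1→Y1 (+1); matched 1.
Augmenting path X2→Y6 (+1); matched 2.
Augmenting path X3→Y3 (+1); matched 3.
Augmenting path X5→Y4 (+1); matched 4.
Augmenting path X7→Y2 (+1); matched 5.
Augmenting path X4→Y6→X2→Y8 (+1); matched 6.
No augmenting path remains; maximum matching = 6.
König certificate: {X1, X2, X3, X5, X7, Y6} is a vertex cover of size 6 (every listed pair touches it), so no matching can be larger.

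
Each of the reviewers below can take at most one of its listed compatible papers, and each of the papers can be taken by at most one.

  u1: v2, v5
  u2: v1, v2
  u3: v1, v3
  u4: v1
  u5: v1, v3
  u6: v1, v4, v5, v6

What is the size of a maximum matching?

Unit-capacity flow: source→left, listed edges, right→sink; max matching = max flow.
Augmenting path u1→v2 (+1); matched 1.
Augmenting path u2→v1 (+1); matched 2.
Augmenting path u3→v3 (+1); matched 3.
Augmenting path u6→v4 (+1); matched 4.
Augmenting path u4→v1→u2→v2→u1→v5 (+1); matched 5.
No augmenting path remains; maximum matching = 5.
König certificate: {u1, u2, u6, v1, v3} is a vertex cover of size 5 (every listed pair touches it), so no matching can be larger.

5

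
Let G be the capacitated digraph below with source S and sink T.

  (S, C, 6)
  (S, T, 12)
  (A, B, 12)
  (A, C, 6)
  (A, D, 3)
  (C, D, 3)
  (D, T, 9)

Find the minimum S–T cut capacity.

Augment S→T: bottleneck 12, flow now 12.
Augment S→C→D→T: bottleneck 3, flow now 15.
No augmenting path remains; maximum flow = 15.
By max-flow min-cut, the minimum cut capacity equals the max flow.
In the residual graph, reachable from S: {S, C}.
Min-cut edges: S→T (12), C→D (3); capacity 12 + 3 = 15.

15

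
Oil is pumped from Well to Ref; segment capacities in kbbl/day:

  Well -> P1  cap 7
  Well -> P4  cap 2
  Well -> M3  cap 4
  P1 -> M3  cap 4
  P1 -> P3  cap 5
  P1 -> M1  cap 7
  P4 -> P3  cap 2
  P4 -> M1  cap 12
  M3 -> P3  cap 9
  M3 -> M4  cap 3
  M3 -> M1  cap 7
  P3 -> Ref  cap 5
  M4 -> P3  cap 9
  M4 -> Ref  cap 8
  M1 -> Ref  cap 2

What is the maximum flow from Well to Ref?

Augment Well→P1→P3→Ref: bottleneck 5, flow now 5.
Augment Well→P1→M1→Ref: bottleneck 2, flow now 7.
Augment Well→M3→M4→Ref: bottleneck 3, flow now 10.
No augmenting path remains; maximum flow = 10.
In the residual graph, reachable from Well: {Well, P1, P4, M3, P3, M1}.
Min-cut edges: M3→M4 (3), P3→Ref (5), M1→Ref (2); capacity 3 + 5 + 2 = 10.
This cut is saturated, so no flow can exceed 10.

10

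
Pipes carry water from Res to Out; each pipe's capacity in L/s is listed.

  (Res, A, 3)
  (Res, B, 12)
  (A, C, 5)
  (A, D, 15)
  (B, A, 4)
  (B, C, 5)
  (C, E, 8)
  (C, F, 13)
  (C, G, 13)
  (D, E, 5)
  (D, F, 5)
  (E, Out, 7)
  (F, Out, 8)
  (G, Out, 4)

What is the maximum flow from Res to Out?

12

Augment Res→A→C→E→Out: bottleneck 3, flow now 3.
Augment Res→B→C→E→Out: bottleneck 4, flow now 7.
Augment Res→B→C→F→Out: bottleneck 1, flow now 8.
Augment Res→B→A→C→F→Out: bottleneck 2, flow now 10.
Augment Res→B→A→D→F→Out: bottleneck 2, flow now 12.
No augmenting path remains; maximum flow = 12.
In the residual graph, reachable from Res: {Res, B}.
Min-cut edges: Res→A (3), B→A (4), B→C (5); capacity 3 + 4 + 5 = 12.
This cut is saturated, so no flow can exceed 12.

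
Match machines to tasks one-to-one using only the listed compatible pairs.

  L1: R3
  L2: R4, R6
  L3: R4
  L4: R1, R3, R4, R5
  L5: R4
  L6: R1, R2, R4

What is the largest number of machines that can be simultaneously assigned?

5

Unit-capacity flow: source→left, listed edges, right→sink; max matching = max flow.
Augmenting path L1→R3 (+1); matched 1.
Augmenting path L2→R4 (+1); matched 2.
Augmenting path L4→R1 (+1); matched 3.
Augmenting path L6→R2 (+1); matched 4.
Augmenting path L3→R4→L2→R6 (+1); matched 5.
No augmenting path remains; maximum matching = 5.
König certificate: {L1, L2, L4, L6, R4} is a vertex cover of size 5 (every listed pair touches it), so no matching can be larger.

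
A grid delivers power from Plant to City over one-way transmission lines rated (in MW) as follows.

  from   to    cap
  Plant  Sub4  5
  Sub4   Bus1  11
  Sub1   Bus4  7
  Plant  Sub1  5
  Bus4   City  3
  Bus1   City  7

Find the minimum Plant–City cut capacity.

Augment Plant→Sub4→Bus1→City: bottleneck 5, flow now 5.
Augment Plant→Sub1→Bus4→City: bottleneck 3, flow now 8.
No augmenting path remains; maximum flow = 8.
By max-flow min-cut, the minimum cut capacity equals the max flow.
In the residual graph, reachable from Plant: {Plant, Sub1, Bus4}.
Min-cut edges: Plant→Sub4 (5), Bus4→City (3); capacity 5 + 3 = 8.

8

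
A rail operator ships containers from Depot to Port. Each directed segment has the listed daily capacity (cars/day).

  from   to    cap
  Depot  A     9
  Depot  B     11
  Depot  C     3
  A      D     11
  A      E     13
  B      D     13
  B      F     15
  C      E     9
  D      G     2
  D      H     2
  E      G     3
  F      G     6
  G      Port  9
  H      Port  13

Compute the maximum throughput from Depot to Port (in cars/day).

11

Augment Depot→A→D→G→Port: bottleneck 2, flow now 2.
Augment Depot→A→D→H→Port: bottleneck 2, flow now 4.
Augment Depot→A→E→G→Port: bottleneck 3, flow now 7.
Augment Depot→B→F→G→Port: bottleneck 4, flow now 11.
No augmenting path remains; maximum flow = 11.
In the residual graph, reachable from Depot: {Depot, A, B, C, D, E, F, G}.
Min-cut edges: D→H (2), G→Port (9); capacity 2 + 9 = 11.
This cut is saturated, so no flow can exceed 11.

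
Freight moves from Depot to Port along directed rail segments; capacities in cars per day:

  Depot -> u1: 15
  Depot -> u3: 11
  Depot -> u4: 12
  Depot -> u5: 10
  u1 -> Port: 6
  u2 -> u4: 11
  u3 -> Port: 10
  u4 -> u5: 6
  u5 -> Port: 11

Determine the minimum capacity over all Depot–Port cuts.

27

Augment Depot→u1→Port: bottleneck 6, flow now 6.
Augment Depot→u3→Port: bottleneck 10, flow now 16.
Augment Depot→u5→Port: bottleneck 10, flow now 26.
Augment Depot→u4→u5→Port: bottleneck 1, flow now 27.
No augmenting path remains; maximum flow = 27.
By max-flow min-cut, the minimum cut capacity equals the max flow.
In the residual graph, reachable from Depot: {Depot, u1, u3, u4, u5}.
Min-cut edges: u1→Port (6), u3→Port (10), u5→Port (11); capacity 6 + 10 + 11 = 27.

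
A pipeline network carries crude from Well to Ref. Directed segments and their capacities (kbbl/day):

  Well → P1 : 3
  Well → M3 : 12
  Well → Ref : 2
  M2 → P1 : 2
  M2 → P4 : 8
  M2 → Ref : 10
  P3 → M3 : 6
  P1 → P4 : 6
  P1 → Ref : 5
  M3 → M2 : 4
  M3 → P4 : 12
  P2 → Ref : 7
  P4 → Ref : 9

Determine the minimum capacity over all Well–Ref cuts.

17

Augment Well→Ref: bottleneck 2, flow now 2.
Augment Well→P1→Ref: bottleneck 3, flow now 5.
Augment Well→M3→M2→Ref: bottleneck 4, flow now 9.
Augment Well→M3→P4→Ref: bottleneck 8, flow now 17.
No augmenting path remains; maximum flow = 17.
By max-flow min-cut, the minimum cut capacity equals the max flow.
In the residual graph, reachable from Well: {Well}.
Min-cut edges: Well→P1 (3), Well→M3 (12), Well→Ref (2); capacity 3 + 12 + 2 = 17.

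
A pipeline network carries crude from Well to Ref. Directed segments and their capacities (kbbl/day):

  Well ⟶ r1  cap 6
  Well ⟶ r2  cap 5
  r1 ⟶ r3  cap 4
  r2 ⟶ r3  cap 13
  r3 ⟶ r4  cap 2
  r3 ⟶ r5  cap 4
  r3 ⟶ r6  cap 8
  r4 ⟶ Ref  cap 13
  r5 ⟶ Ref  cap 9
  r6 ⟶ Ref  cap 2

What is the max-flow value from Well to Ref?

Augment Well→r1→r3→r4→Ref: bottleneck 2, flow now 2.
Augment Well→r1→r3→r5→Ref: bottleneck 2, flow now 4.
Augment Well→r2→r3→r5→Ref: bottleneck 2, flow now 6.
Augment Well→r2→r3→r6→Ref: bottleneck 2, flow now 8.
No augmenting path remains; maximum flow = 8.
In the residual graph, reachable from Well: {Well, r1, r2, r3, r6}.
Min-cut edges: r3→r4 (2), r3→r5 (4), r6→Ref (2); capacity 2 + 4 + 2 = 8.
This cut is saturated, so no flow can exceed 8.

8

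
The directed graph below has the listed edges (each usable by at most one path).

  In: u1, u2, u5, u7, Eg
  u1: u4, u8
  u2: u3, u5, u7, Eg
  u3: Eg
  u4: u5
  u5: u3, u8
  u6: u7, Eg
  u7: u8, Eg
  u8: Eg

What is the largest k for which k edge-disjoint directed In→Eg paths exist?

Assign every edge capacity 1; by Menger, the answer equals the max flow.
Path In→Eg (+1); total 1.
Path In→u2→Eg (+1); total 2.
Path In→u7→Eg (+1); total 3.
Path In→u1→u8→Eg (+1); total 4.
Path In→u5→u3→Eg (+1); total 5.
No residual In→Eg path; max flow = 5.
Certifying cut of size 5: {In→Eg, In→u1, In→u2, In→u5, In→u7}.

5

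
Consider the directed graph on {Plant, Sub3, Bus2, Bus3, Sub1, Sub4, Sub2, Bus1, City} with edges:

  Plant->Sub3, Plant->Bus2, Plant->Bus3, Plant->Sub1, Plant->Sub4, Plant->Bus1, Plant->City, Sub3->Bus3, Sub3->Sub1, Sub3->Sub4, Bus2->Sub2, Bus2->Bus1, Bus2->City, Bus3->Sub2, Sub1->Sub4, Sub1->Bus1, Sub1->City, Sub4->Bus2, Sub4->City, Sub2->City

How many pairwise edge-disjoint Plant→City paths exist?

5

Assign every edge capacity 1; by Menger, the answer equals the max flow.
Path Plant→City (+1); total 1.
Path Plant→Bus2→City (+1); total 2.
Path Plant→Sub1→City (+1); total 3.
Path Plant→Sub4→City (+1); total 4.
Path Plant→Bus3→Sub2→City (+1); total 5.
No residual Plant→City path; max flow = 5.
Certifying cut of size 5: {Bus2→City, Plant→City, Sub1→City, Sub2→City, Sub4→City}.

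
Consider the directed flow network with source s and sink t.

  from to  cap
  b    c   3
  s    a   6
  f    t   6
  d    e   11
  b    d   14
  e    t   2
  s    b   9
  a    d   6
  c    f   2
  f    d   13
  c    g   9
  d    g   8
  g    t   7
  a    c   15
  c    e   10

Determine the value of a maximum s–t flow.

11

Augment s→a→c→e→t: bottleneck 2, flow now 2.
Augment s→a→c→f→t: bottleneck 2, flow now 4.
Augment s→a→c→g→t: bottleneck 2, flow now 6.
Augment s→b→c→g→t: bottleneck 3, flow now 9.
Augment s→b→d→g→t: bottleneck 2, flow now 11.
No augmenting path remains; maximum flow = 11.
In the residual graph, reachable from s: {s, a, b, c, d, e, g}.
Min-cut edges: c→f (2), e→t (2), g→t (7); capacity 2 + 2 + 7 = 11.
This cut is saturated, so no flow can exceed 11.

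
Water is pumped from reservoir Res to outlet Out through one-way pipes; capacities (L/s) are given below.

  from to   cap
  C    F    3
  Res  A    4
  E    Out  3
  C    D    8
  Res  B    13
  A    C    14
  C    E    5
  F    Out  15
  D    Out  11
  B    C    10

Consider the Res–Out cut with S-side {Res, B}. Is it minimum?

Yes — it is a minimum cut (capacity 14).

Given cut capacity: 4 + 10 = 14.
Augment Res→A→C→D→Out: bottleneck 4, flow now 4.
Augment Res→B→C→D→Out: bottleneck 4, flow now 8.
Augment Res→B→C→E→Out: bottleneck 3, flow now 11.
Augment Res→B→C→F→Out: bottleneck 3, flow now 14.
No augmenting path remains; maximum flow = 14.
Cut capacity 14 equals the max flow, so it is a minimum cut.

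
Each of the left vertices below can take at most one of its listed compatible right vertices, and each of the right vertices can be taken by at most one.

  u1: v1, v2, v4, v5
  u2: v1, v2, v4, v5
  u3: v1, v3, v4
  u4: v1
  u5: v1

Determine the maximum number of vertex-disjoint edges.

4

Unit-capacity flow: source→left, listed edges, right→sink; max matching = max flow.
Augmenting path u1→v1 (+1); matched 1.
Augmenting path u2→v2 (+1); matched 2.
Augmenting path u3→v3 (+1); matched 3.
Augmenting path u4→v1→u1→v4 (+1); matched 4.
No augmenting path remains; maximum matching = 4.
König certificate: {u1, u2, u3, v1} is a vertex cover of size 4 (every listed pair touches it), so no matching can be larger.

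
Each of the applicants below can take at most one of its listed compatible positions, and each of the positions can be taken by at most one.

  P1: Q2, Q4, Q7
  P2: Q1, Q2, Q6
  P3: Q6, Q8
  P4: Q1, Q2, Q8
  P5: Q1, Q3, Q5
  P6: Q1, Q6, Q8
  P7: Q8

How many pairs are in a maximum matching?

6

Unit-capacity flow: source→left, listed edges, right→sink; max matching = max flow.
Augmenting path P1→Q2 (+1); matched 1.
Augmenting path P2→Q1 (+1); matched 2.
Augmenting path P3→Q6 (+1); matched 3.
Augmenting path P4→Q8 (+1); matched 4.
Augmenting path P5→Q3 (+1); matched 5.
Augmenting path P6→Q1→P2→Q2→P1→Q4 (+1); matched 6.
No augmenting path remains; maximum matching = 6.
König certificate: {P1, P5, Q1, Q2, Q6, Q8} is a vertex cover of size 6 (every listed pair touches it), so no matching can be larger.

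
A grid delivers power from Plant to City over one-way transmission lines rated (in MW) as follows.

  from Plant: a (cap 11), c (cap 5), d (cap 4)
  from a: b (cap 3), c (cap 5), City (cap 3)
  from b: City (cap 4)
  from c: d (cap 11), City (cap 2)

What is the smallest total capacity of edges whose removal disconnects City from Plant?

Augment Plant→a→City: bottleneck 3, flow now 3.
Augment Plant→c→City: bottleneck 2, flow now 5.
Augment Plant→a→b→City: bottleneck 3, flow now 8.
No augmenting path remains; maximum flow = 8.
By max-flow min-cut, the minimum cut capacity equals the max flow.
In the residual graph, reachable from Plant: {Plant, a, c, d}.
Min-cut edges: a→b (3), a→City (3), c→City (2); capacity 3 + 3 + 2 = 8.

8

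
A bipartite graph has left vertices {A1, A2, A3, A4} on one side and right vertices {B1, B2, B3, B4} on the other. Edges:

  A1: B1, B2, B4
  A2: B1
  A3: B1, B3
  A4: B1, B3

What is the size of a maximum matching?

3

Unit-capacity flow: source→left, listed edges, right→sink; max matching = max flow.
Augmenting path A1→B1 (+1); matched 1.
Augmenting path A3→B3 (+1); matched 2.
Augmenting path A2→B1→A1→B2 (+1); matched 3.
No augmenting path remains; maximum matching = 3.
König certificate: {A1, B1, B3} is a vertex cover of size 3 (every listed pair touches it), so no matching can be larger.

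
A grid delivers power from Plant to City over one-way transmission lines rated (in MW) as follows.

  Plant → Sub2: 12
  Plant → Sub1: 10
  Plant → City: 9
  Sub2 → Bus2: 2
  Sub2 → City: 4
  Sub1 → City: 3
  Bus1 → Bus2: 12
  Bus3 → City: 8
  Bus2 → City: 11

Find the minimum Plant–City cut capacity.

18

Augment Plant→City: bottleneck 9, flow now 9.
Augment Plant→Sub2→City: bottleneck 4, flow now 13.
Augment Plant→Sub1→City: bottleneck 3, flow now 16.
Augment Plant→Sub2→Bus2→City: bottleneck 2, flow now 18.
No augmenting path remains; maximum flow = 18.
By max-flow min-cut, the minimum cut capacity equals the max flow.
In the residual graph, reachable from Plant: {Plant, Sub2, Sub1}.
Min-cut edges: Plant→City (9), Sub2→Bus2 (2), Sub2→City (4), Sub1→City (3); capacity 9 + 2 + 4 + 3 = 18.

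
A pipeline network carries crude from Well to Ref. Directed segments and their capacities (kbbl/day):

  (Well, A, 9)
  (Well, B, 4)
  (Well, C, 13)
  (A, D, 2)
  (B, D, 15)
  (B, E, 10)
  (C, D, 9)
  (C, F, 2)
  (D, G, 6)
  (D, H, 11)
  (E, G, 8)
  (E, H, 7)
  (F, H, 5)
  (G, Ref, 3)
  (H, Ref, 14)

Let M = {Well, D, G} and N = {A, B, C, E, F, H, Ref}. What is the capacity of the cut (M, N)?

Edges leaving {Well, D, G}: Well→A (9), Well→B (4), Well→C (13), D→H (11), G→Ref (3).
Cut capacity = 9 + 4 + 13 + 11 + 3 = 40.

40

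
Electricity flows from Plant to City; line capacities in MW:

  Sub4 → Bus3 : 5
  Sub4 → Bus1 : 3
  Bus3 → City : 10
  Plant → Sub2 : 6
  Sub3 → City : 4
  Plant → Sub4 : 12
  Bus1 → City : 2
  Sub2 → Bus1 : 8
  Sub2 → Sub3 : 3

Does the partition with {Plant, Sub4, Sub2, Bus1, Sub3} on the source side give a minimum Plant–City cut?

No — its capacity is 11, but the minimum cut has capacity 10.

Given cut capacity: 5 + 2 + 4 = 11.
Augment Plant→Sub4→Bus1→City: bottleneck 2, flow now 2.
Augment Plant→Sub4→Bus3→City: bottleneck 5, flow now 7.
Augment Plant→Sub2→Sub3→City: bottleneck 3, flow now 10.
No augmenting path remains; maximum flow = 10.
In the residual graph, reachable from Plant: {Plant, Sub4, Sub2, Bus1}.
Min-cut edges: Sub4→Bus3 (5), Sub2→Sub3 (3), Bus1→City (2); capacity 5 + 3 + 2 = 10.
Cut capacity 11 exceeds the max flow 10, so it is not minimum.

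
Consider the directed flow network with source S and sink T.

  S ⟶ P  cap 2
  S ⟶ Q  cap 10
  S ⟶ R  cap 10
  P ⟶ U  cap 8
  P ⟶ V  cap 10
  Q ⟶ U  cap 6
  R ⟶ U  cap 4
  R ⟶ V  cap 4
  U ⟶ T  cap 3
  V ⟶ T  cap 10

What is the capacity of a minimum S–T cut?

Augment S→P→U→T: bottleneck 2, flow now 2.
Augment S→Q→U→T: bottleneck 1, flow now 3.
Augment S→R→V→T: bottleneck 4, flow now 7.
Augment S→Q→U→P→V→T: bottleneck 2, flow now 9. (uses reverse residual edge)
No augmenting path remains; maximum flow = 9.
By max-flow min-cut, the minimum cut capacity equals the max flow.
In the residual graph, reachable from S: {S, Q, R, U}.
Min-cut edges: S→P (2), R→V (4), U→T (3); capacity 2 + 4 + 3 = 9.

9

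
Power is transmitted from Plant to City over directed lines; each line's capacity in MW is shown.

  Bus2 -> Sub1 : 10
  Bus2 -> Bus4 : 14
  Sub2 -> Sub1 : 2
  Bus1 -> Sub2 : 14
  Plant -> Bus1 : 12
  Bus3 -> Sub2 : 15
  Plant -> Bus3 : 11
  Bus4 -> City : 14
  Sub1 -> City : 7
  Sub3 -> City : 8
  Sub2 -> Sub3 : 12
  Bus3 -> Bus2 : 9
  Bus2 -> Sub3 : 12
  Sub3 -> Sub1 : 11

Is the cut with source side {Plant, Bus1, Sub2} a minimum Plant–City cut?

No — its capacity is 25, but the minimum cut has capacity 23.

Given cut capacity: 11 + 12 + 2 = 25.
Augment Plant→Bus1→Sub2→Sub3→City: bottleneck 8, flow now 8.
Augment Plant→Bus1→Sub2→Sub1→City: bottleneck 2, flow now 10.
Augment Plant→Bus3→Bus2→Sub1→City: bottleneck 5, flow now 15.
Augment Plant→Bus3→Bus2→Bus4→City: bottleneck 4, flow now 19.
Augment Plant→Bus1→Sub2→Sub3→Sub1→Bus2→Bus4→City: bottleneck 2, flow now 21. (uses reverse residual edge)
Augment Plant→Bus3→Sub2→Sub3→Sub1→Bus2→Bus4→City: bottleneck 2, flow now 23. (uses reverse residual edge)
No augmenting path remains; maximum flow = 23.
In the residual graph, reachable from Plant: {Plant}.
Min-cut edges: Plant→Bus1 (12), Plant→Bus3 (11); capacity 12 + 11 = 23.
Cut capacity 25 exceeds the max flow 23, so it is not minimum.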